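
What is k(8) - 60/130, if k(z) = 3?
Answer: 33/13 ≈ 2.5385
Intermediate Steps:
k(8) - 60/130 = 3 - 60/130 = 3 - 60*1/130 = 3 - 6/13 = 33/13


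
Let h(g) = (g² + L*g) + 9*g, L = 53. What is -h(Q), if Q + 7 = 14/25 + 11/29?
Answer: 178203064/525625 ≈ 339.03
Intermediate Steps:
Q = -4394/725 (Q = -7 + (14/25 + 11/29) = -7 + 681/725 = -4394/725 ≈ -6.0607)
h(g) = g² + 62*g (h(g) = (g² + 53*g) + 9*g = g² + 62*g)
-h(Q) = -(-4394)*(62 - 4394/725)/725 = -(-4394)*40556/(725*725) = -1*(-178203064/525625) = 178203064/525625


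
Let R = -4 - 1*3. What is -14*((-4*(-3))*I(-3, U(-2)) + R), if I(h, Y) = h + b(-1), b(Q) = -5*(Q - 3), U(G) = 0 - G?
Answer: -2758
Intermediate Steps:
R = -7 (R = -4 - 3 = -7)
U(G) = -G
b(Q) = 15 - 5*Q (b(Q) = -5*(-3 + Q) = 15 - 5*Q)
I(h, Y) = 20 + h (I(h, Y) = h + (15 - 5*(-1)) = h + (15 + 5) = h + 20 = 20 + h)
-14*((-4*(-3))*I(-3, U(-2)) + R) = -14*((-4*(-3))*(20 - 3) - 7) = -14*(12*17 - 7) = -14*(204 - 7) = -14*197 = -2758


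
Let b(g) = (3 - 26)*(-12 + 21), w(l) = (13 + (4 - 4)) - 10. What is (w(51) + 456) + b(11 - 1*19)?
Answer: 252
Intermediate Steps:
w(l) = 3 (w(l) = (13 + 0) - 10 = 13 - 10 = 3)
b(g) = -207 (b(g) = -23*9 = -207)
(w(51) + 456) + b(11 - 1*19) = (3 + 456) - 207 = 459 - 207 = 252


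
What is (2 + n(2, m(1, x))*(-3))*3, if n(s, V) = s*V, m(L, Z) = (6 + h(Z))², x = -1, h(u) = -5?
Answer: -12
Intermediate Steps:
m(L, Z) = 1 (m(L, Z) = (6 - 5)² = 1² = 1)
n(s, V) = V*s
(2 + n(2, m(1, x))*(-3))*3 = (2 + (1*2)*(-3))*3 = (2 + 2*(-3))*3 = (2 - 6)*3 = -4*3 = -12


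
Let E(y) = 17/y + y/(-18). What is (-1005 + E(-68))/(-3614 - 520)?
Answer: 36053/148824 ≈ 0.24225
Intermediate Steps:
E(y) = 17/y - y/18 (E(y) = 17/y + y*(-1/18) = 17/y - y/18)
(-1005 + E(-68))/(-3614 - 520) = (-1005 + (17/(-68) - 1/18*(-68)))/(-3614 - 520) = (-1005 + (17*(-1/68) + 34/9))/(-4134) = (-1005 + (-1/4 + 34/9))*(-1/4134) = (-1005 + 127/36)*(-1/4134) = -36053/36*(-1/4134) = 36053/148824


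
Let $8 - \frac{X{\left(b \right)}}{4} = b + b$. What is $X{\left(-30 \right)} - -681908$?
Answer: $682180$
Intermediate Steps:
$X{\left(b \right)} = 32 - 8 b$ ($X{\left(b \right)} = 32 - 4 \left(b + b\right) = 32 - 4 \cdot 2 b = 32 - 8 b$)
$X{\left(-30 \right)} - -681908 = \left(32 - -240\right) - -681908 = \left(32 + 240\right) + 681908 = 272 + 681908 = 682180$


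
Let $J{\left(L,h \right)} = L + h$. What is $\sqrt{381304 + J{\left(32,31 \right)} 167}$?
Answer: $5 \sqrt{15673} \approx 625.96$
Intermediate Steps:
$\sqrt{381304 + J{\left(32,31 \right)} 167} = \sqrt{381304 + \left(32 + 31\right) 167} = \sqrt{381304 + 63 \cdot 167} = \sqrt{381304 + 10521} = \sqrt{391825} = 5 \sqrt{15673}$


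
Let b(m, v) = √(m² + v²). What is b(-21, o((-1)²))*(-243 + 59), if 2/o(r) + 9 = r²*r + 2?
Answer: -184*√3970/3 ≈ -3864.5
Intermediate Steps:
o(r) = 2/(-7 + r³) (o(r) = 2/(-9 + (r²*r + 2)) = 2/(-9 + (r³ + 2)) = 2/(-9 + (2 + r³)) = 2/(-7 + r³))
b(-21, o((-1)²))*(-243 + 59) = √((-21)² + (2/(-7 + ((-1)²)³))²)*(-243 + 59) = √(441 + (2/(-7 + 1³))²)*(-184) = √(441 + (2/(-7 + 1))²)*(-184) = √(441 + (2/(-6))²)*(-184) = √(441 + (2*(-⅙))²)*(-184) = √(441 + (-⅓)²)*(-184) = √(441 + ⅑)*(-184) = √(3970/9)*(-184) = (√3970/3)*(-184) = -184*√3970/3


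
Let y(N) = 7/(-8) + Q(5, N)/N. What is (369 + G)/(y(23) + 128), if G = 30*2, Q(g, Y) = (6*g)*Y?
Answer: 1144/419 ≈ 2.7303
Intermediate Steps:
Q(g, Y) = 6*Y*g
y(N) = 233/8 (y(N) = 7/(-8) + (6*N*5)/N = 7*(-1/8) + (30*N)/N = -7/8 + 30 = 233/8)
G = 60
(369 + G)/(y(23) + 128) = (369 + 60)/(233/8 + 128) = 429/(1257/8) = 429*(8/1257) = 1144/419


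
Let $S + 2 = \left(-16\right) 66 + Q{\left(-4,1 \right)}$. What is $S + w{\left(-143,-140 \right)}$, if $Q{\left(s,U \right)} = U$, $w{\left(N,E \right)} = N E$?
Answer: $18963$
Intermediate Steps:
$w{\left(N,E \right)} = E N$
$S = -1057$ ($S = -2 + \left(\left(-16\right) 66 + 1\right) = -2 + \left(-1056 + 1\right) = -2 - 1055 = -1057$)
$S + w{\left(-143,-140 \right)} = -1057 - -20020 = -1057 + 20020 = 18963$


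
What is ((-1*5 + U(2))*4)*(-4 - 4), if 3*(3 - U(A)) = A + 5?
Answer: 416/3 ≈ 138.67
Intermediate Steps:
U(A) = 4/3 - A/3 (U(A) = 3 - (A + 5)/3 = 3 - (5 + A)/3 = 3 + (-5/3 - A/3) = 4/3 - A/3)
((-1*5 + U(2))*4)*(-4 - 4) = ((-1*5 + (4/3 - ⅓*2))*4)*(-4 - 4) = ((-5 + (4/3 - ⅔))*4)*(-8) = ((-5 + ⅔)*4)*(-8) = -13/3*4*(-8) = -52/3*(-8) = 416/3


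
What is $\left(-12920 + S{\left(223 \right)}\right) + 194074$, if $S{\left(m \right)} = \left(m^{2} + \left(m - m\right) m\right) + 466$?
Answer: $231349$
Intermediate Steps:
$S{\left(m \right)} = 466 + m^{2}$ ($S{\left(m \right)} = \left(m^{2} + 0 m\right) + 466 = \left(m^{2} + 0\right) + 466 = m^{2} + 466 = 466 + m^{2}$)
$\left(-12920 + S{\left(223 \right)}\right) + 194074 = \left(-12920 + \left(466 + 223^{2}\right)\right) + 194074 = \left(-12920 + \left(466 + 49729\right)\right) + 194074 = \left(-12920 + 50195\right) + 194074 = 37275 + 194074 = 231349$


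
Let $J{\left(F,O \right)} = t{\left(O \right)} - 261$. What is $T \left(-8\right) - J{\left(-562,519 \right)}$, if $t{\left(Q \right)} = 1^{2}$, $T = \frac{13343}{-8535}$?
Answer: $\frac{2325844}{8535} \approx 272.51$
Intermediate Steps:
$T = - \frac{13343}{8535}$ ($T = 13343 \left(- \frac{1}{8535}\right) = - \frac{13343}{8535} \approx -1.5633$)
$t{\left(Q \right)} = 1$
$J{\left(F,O \right)} = -260$ ($J{\left(F,O \right)} = 1 - 261 = -260$)
$T \left(-8\right) - J{\left(-562,519 \right)} = \left(- \frac{13343}{8535}\right) \left(-8\right) - -260 = \frac{106744}{8535} + 260 = \frac{2325844}{8535}$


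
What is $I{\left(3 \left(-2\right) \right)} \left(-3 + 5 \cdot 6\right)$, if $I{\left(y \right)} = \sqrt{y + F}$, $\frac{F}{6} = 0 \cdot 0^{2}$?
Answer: $27 i \sqrt{6} \approx 66.136 i$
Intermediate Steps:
$F = 0$ ($F = 6 \cdot 0 \cdot 0^{2} = 6 \cdot 0 \cdot 0 = 6 \cdot 0 = 0$)
$I{\left(y \right)} = \sqrt{y}$ ($I{\left(y \right)} = \sqrt{y + 0} = \sqrt{y}$)
$I{\left(3 \left(-2\right) \right)} \left(-3 + 5 \cdot 6\right) = \sqrt{3 \left(-2\right)} \left(-3 + 5 \cdot 6\right) = \sqrt{-6} \left(-3 + 30\right) = i \sqrt{6} \cdot 27 = 27 i \sqrt{6}$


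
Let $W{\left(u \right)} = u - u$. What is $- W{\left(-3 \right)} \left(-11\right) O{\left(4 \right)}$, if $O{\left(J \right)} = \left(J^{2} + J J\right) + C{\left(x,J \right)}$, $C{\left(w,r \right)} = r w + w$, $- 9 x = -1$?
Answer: $0$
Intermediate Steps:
$x = \frac{1}{9}$ ($x = \left(- \frac{1}{9}\right) \left(-1\right) = \frac{1}{9} \approx 0.11111$)
$W{\left(u \right)} = 0$
$C{\left(w,r \right)} = w + r w$
$O{\left(J \right)} = \frac{1}{9} + 2 J^{2} + \frac{J}{9}$ ($O{\left(J \right)} = \left(J^{2} + J J\right) + \frac{1 + J}{9} = \left(J^{2} + J^{2}\right) + \left(\frac{1}{9} + \frac{J}{9}\right) = 2 J^{2} + \left(\frac{1}{9} + \frac{J}{9}\right) = \frac{1}{9} + 2 J^{2} + \frac{J}{9}$)
$- W{\left(-3 \right)} \left(-11\right) O{\left(4 \right)} = \left(-1\right) 0 \left(-11\right) \left(\frac{1}{9} + 2 \cdot 4^{2} + \frac{1}{9} \cdot 4\right) = 0 \left(-11\right) \left(\frac{1}{9} + 2 \cdot 16 + \frac{4}{9}\right) = 0 \left(\frac{1}{9} + 32 + \frac{4}{9}\right) = 0 \cdot \frac{293}{9} = 0$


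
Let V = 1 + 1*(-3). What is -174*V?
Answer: 348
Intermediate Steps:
V = -2 (V = 1 - 3 = -2)
-174*V = -174*(-2) = 348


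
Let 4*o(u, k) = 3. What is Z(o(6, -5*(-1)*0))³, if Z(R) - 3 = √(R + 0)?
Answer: (6 + √3)³/8 ≈ 57.782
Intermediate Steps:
o(u, k) = ¾ (o(u, k) = (¼)*3 = ¾)
Z(R) = 3 + √R (Z(R) = 3 + √(R + 0) = 3 + √R)
Z(o(6, -5*(-1)*0))³ = (3 + √(¾))³ = (3 + √3/2)³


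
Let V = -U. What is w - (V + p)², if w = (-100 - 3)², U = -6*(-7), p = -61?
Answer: 0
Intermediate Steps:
U = 42
w = 10609 (w = (-103)² = 10609)
V = -42 (V = -1*42 = -42)
w - (V + p)² = 10609 - (-42 - 61)² = 10609 - 1*(-103)² = 10609 - 1*10609 = 10609 - 10609 = 0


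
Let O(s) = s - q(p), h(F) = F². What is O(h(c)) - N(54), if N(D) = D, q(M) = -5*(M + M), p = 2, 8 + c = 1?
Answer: 15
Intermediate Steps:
c = -7 (c = -8 + 1 = -7)
q(M) = -10*M
O(s) = 20 + s (O(s) = s - (-10)*2 = s - 1*(-20) = s + 20 = 20 + s)
O(h(c)) - N(54) = (20 + (-7)²) - 1*54 = (20 + 49) - 54 = 69 - 54 = 15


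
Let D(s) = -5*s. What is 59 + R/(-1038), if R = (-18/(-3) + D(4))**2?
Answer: 30523/519 ≈ 58.811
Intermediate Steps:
R = 196 (R = (-18/(-3) - 5*4)**2 = (-18*(-1/3) - 20)**2 = (6 - 20)**2 = (-14)**2 = 196)
59 + R/(-1038) = 59 + 196/(-1038) = 59 - 1/1038*196 = 59 - 98/519 = 30523/519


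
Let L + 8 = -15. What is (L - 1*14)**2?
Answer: 1369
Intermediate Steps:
L = -23 (L = -8 - 15 = -23)
(L - 1*14)**2 = (-23 - 1*14)**2 = (-23 - 14)**2 = (-37)**2 = 1369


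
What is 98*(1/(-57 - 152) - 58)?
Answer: -1188054/209 ≈ -5684.5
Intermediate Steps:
98*(1/(-57 - 152) - 58) = 98*(1/(-209) - 58) = 98*(-1/209 - 58) = 98*(-12123/209) = -1188054/209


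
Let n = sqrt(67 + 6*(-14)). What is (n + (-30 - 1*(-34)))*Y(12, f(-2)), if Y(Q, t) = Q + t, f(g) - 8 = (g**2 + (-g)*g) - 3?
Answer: 68 + 17*I*sqrt(17) ≈ 68.0 + 70.093*I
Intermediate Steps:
n = I*sqrt(17) (n = sqrt(67 - 84) = sqrt(-17) = I*sqrt(17) ≈ 4.1231*I)
f(g) = 5 (f(g) = 8 + ((g**2 + (-g)*g) - 3) = 8 + ((g**2 - g**2) - 3) = 8 + (0 - 3) = 8 - 3 = 5)
(n + (-30 - 1*(-34)))*Y(12, f(-2)) = (I*sqrt(17) + (-30 - 1*(-34)))*(12 + 5) = (I*sqrt(17) + (-30 + 34))*17 = (I*sqrt(17) + 4)*17 = (4 + I*sqrt(17))*17 = 68 + 17*I*sqrt(17)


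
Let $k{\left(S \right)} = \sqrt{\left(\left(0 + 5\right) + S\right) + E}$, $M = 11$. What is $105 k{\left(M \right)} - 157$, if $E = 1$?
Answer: $-157 + 105 \sqrt{17} \approx 275.93$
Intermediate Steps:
$k{\left(S \right)} = \sqrt{6 + S}$ ($k{\left(S \right)} = \sqrt{\left(\left(0 + 5\right) + S\right) + 1} = \sqrt{\left(5 + S\right) + 1} = \sqrt{6 + S}$)
$105 k{\left(M \right)} - 157 = 105 \sqrt{6 + 11} - 157 = 105 \sqrt{17} - 157 = -157 + 105 \sqrt{17}$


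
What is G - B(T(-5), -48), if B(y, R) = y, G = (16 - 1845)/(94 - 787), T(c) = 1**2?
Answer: 1136/693 ≈ 1.6392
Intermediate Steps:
T(c) = 1
G = 1829/693 (G = -1829/(-693) = -1829*(-1/693) = 1829/693 ≈ 2.6392)
G - B(T(-5), -48) = 1829/693 - 1*1 = 1829/693 - 1 = 1136/693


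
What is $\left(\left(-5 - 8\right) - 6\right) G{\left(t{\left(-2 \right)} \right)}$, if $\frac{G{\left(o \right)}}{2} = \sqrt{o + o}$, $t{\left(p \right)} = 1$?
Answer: $- 38 \sqrt{2} \approx -53.74$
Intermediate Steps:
$G{\left(o \right)} = 2 \sqrt{2} \sqrt{o}$ ($G{\left(o \right)} = 2 \sqrt{o + o} = 2 \sqrt{2 o} = 2 \sqrt{2} \sqrt{o}$)
$\left(\left(-5 - 8\right) - 6\right) G{\left(t{\left(-2 \right)} \right)} = \left(\left(-5 - 8\right) - 6\right) 2 \sqrt{2} \sqrt{1} = \left(-13 - 6\right) 2 \sqrt{2} \cdot 1 = - 19 \cdot 2 \sqrt{2} = - 38 \sqrt{2}$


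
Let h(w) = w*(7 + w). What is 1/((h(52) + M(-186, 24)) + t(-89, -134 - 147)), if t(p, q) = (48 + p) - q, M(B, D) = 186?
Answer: 1/3494 ≈ 0.00028620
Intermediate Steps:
t(p, q) = 48 + p - q
1/((h(52) + M(-186, 24)) + t(-89, -134 - 147)) = 1/((52*(7 + 52) + 186) + (48 - 89 - (-134 - 147))) = 1/((52*59 + 186) + (48 - 89 - 1*(-281))) = 1/((3068 + 186) + (48 - 89 + 281)) = 1/(3254 + 240) = 1/3494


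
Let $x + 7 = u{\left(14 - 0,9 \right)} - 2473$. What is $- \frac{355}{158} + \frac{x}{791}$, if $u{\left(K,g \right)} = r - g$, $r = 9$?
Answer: $- \frac{672645}{124978} \approx -5.3821$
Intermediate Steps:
$u{\left(K,g \right)} = 9 - g$
$x = -2480$ ($x = -7 + \left(\left(9 - 9\right) - 2473\right) = -7 + \left(0 - 2473\right) = -7 - 2473 = -2480$)
$- \frac{355}{158} + \frac{x}{791} = - \frac{355}{158} - \frac{2480}{791} = - \frac{672645}{124978}$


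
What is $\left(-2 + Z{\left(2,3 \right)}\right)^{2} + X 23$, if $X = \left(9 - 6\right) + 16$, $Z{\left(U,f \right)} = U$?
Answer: $437$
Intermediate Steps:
$X = 19$ ($X = \left(9 - 6\right) + 16 = 3 + 16 = 19$)
$\left(-2 + Z{\left(2,3 \right)}\right)^{2} + X 23 = \left(-2 + 2\right)^{2} + 19 \cdot 23 = 0^{2} + 437 = 0 + 437 = 437$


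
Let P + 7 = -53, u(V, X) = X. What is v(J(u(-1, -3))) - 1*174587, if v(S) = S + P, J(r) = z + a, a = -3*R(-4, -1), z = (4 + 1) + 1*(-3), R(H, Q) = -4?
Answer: -174633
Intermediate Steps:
P = -60 (P = -7 - 53 = -60)
z = 2 (z = 5 - 3 = 2)
a = 12 (a = -3*(-4) = 12)
J(r) = 14 (J(r) = 2 + 12 = 14)
v(S) = -60 + S (v(S) = S - 60 = -60 + S)
v(J(u(-1, -3))) - 1*174587 = (-60 + 14) - 1*174587 = -46 - 174587 = -174633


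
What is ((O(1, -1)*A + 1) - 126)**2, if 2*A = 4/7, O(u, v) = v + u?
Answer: 15625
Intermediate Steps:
O(u, v) = u + v
A = 2/7 (A = (4/7)/2 = (4*(1/7))/2 = (1/2)*(4/7) = 2/7 ≈ 0.28571)
((O(1, -1)*A + 1) - 126)**2 = (((1 - 1)*(2/7) + 1) - 126)**2 = ((0*(2/7) + 1) - 126)**2 = ((0 + 1) - 126)**2 = (1 - 126)**2 = (-125)**2 = 15625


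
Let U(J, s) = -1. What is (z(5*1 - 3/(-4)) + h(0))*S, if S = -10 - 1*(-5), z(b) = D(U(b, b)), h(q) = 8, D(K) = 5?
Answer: -65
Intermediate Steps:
z(b) = 5
S = -5 (S = -10 + 5 = -5)
(z(5*1 - 3/(-4)) + h(0))*S = (5 + 8)*(-5) = 13*(-5) = -65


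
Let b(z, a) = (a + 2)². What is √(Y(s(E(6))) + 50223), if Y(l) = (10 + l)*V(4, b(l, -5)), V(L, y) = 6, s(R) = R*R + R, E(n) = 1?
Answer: √50295 ≈ 224.27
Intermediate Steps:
b(z, a) = (2 + a)²
s(R) = R + R² (s(R) = R² + R = R + R²)
Y(l) = 60 + 6*l (Y(l) = (10 + l)*6 = 60 + 6*l)
√(Y(s(E(6))) + 50223) = √((60 + 6*(1*(1 + 1))) + 50223) = √((60 + 6*(1*2)) + 50223) = √((60 + 6*2) + 50223) = √((60 + 12) + 50223) = √(72 + 50223) = √50295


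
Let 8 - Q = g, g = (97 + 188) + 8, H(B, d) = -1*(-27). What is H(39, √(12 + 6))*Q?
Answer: -7695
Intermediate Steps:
H(B, d) = 27
g = 293 (g = 285 + 8 = 293)
Q = -285 (Q = 8 - 1*293 = 8 - 293 = -285)
H(39, √(12 + 6))*Q = 27*(-285) = -7695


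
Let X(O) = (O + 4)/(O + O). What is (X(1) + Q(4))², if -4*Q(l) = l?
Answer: 9/4 ≈ 2.2500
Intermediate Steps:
X(O) = (4 + O)/(2*O) (X(O) = (4 + O)/((2*O)) = (4 + O)*(1/(2*O)) = (4 + O)/(2*O))
Q(l) = -l/4
(X(1) + Q(4))² = ((½)*(4 + 1)/1 - ¼*4)² = ((½)*1*5 - 1)² = (5/2 - 1)² = (3/2)² = 9/4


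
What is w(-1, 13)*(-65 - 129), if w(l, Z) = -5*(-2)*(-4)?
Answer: 7760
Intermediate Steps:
w(l, Z) = -40 (w(l, Z) = 10*(-4) = -40)
w(-1, 13)*(-65 - 129) = -40*(-65 - 129) = -40*(-194) = 7760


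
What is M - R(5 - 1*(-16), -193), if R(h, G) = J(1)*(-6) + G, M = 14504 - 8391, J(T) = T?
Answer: 6312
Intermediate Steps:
M = 6113
R(h, G) = -6 + G (R(h, G) = 1*(-6) + G = -6 + G)
M - R(5 - 1*(-16), -193) = 6113 - (-6 - 193) = 6113 - 1*(-199) = 6113 + 199 = 6312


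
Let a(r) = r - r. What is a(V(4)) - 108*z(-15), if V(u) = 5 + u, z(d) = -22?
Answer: 2376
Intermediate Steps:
a(r) = 0
a(V(4)) - 108*z(-15) = 0 - 108*(-22) = 0 - 1*(-2376) = 0 + 2376 = 2376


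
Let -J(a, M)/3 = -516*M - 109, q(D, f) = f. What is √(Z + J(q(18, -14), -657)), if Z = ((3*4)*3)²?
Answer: I*√1015413 ≈ 1007.7*I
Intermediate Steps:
J(a, M) = 327 + 1548*M (J(a, M) = -3*(-516*M - 109) = -3*(-109 - 516*M) = 327 + 1548*M)
Z = 1296 (Z = (12*3)² = 36² = 1296)
√(Z + J(q(18, -14), -657)) = √(1296 + (327 + 1548*(-657))) = √(1296 + (327 - 1017036)) = √(1296 - 1016709) = √(-1015413) = I*√1015413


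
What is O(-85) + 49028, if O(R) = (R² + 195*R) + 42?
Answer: 39720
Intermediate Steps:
O(R) = 42 + R² + 195*R
O(-85) + 49028 = (42 + (-85)² + 195*(-85)) + 49028 = (42 + 7225 - 16575) + 49028 = -9308 + 49028 = 39720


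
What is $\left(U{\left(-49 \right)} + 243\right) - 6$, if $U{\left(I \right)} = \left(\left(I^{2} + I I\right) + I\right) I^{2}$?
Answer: $11412190$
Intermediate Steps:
$U{\left(I \right)} = I^{2} \left(I + 2 I^{2}\right)$ ($U{\left(I \right)} = \left(\left(I^{2} + I^{2}\right) + I\right) I^{2} = \left(2 I^{2} + I\right) I^{2} = \left(I + 2 I^{2}\right) I^{2} = I^{2} \left(I + 2 I^{2}\right)$)
$\left(U{\left(-49 \right)} + 243\right) - 6 = \left(\left(-49\right)^{3} \left(1 + 2 \left(-49\right)\right) + 243\right) - 6 = \left(- 117649 \left(1 - 98\right) + 243\right) - 6 = \left(\left(-117649\right) \left(-97\right) + 243\right) - 6 = \left(11411953 + 243\right) - 6 = 11412196 - 6 = 11412190$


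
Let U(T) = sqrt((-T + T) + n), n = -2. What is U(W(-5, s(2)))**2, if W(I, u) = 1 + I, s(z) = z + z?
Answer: -2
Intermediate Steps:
s(z) = 2*z
U(T) = I*sqrt(2) (U(T) = sqrt((-T + T) - 2) = sqrt(0 - 2) = sqrt(-2) = I*sqrt(2))
U(W(-5, s(2)))**2 = (I*sqrt(2))**2 = -2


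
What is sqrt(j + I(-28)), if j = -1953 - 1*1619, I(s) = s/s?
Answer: I*sqrt(3571) ≈ 59.758*I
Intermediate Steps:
I(s) = 1
j = -3572 (j = -1953 - 1619 = -3572)
sqrt(j + I(-28)) = sqrt(-3572 + 1) = sqrt(-3571) = I*sqrt(3571)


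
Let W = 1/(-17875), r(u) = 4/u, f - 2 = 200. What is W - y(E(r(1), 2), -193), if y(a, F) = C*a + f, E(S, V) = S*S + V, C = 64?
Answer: -24202751/17875 ≈ -1354.0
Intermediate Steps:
f = 202 (f = 2 + 200 = 202)
E(S, V) = V + S**2 (E(S, V) = S**2 + V = V + S**2)
y(a, F) = 202 + 64*a (y(a, F) = 64*a + 202 = 202 + 64*a)
W = -1/17875 ≈ -5.5944e-5
W - y(E(r(1), 2), -193) = -1/17875 - (202 + 64*(2 + (4/1)**2)) = -1/17875 - (202 + 64*(2 + (4*1)**2)) = -1/17875 - (202 + 64*(2 + 4**2)) = -1/17875 - (202 + 64*(2 + 16)) = -1/17875 - (202 + 64*18) = -1/17875 - (202 + 1152) = -1/17875 - 1*1354 = -1/17875 - 1354 = -24202751/17875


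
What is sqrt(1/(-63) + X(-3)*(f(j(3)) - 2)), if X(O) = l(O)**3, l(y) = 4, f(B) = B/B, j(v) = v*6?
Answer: I*sqrt(28231)/21 ≈ 8.001*I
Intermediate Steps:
j(v) = 6*v
f(B) = 1
X(O) = 64 (X(O) = 4**3 = 64)
sqrt(1/(-63) + X(-3)*(f(j(3)) - 2)) = sqrt(1/(-63) + 64*(1 - 2)) = sqrt(-1/63 + 64*(-1)) = sqrt(-1/63 - 64) = sqrt(-4033/63) = I*sqrt(28231)/21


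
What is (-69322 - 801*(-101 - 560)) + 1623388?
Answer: 2083527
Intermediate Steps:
(-69322 - 801*(-101 - 560)) + 1623388 = (-69322 - 801*(-661)) + 1623388 = (-69322 + 529461) + 1623388 = 460139 + 1623388 = 2083527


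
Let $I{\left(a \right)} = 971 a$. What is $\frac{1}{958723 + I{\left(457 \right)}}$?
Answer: $\frac{1}{1402470} \approx 7.1303 \cdot 10^{-7}$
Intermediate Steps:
$\frac{1}{958723 + I{\left(457 \right)}} = \frac{1}{958723 + 971 \cdot 457} = \frac{1}{958723 + 443747} = \frac{1}{1402470}$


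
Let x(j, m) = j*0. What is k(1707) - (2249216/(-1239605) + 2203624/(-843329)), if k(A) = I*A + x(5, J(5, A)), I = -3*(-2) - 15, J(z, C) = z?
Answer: -16055772552017751/1045394845045 ≈ -15359.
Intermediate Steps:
I = -9 (I = 6 - 15 = -9)
x(j, m) = 0
k(A) = -9*A (k(A) = -9*A + 0 = -9*A)
k(1707) - (2249216/(-1239605) + 2203624/(-843329)) = -9*1707 - (2249216/(-1239605) + 2203624/(-843329)) = -15363 - (2249216*(-1/1239605) + 2203624*(-1/843329)) = -15363 - (-2249216/1239605 - 2203624/843329) = -15363 - 1*(-4628452408584/1045394845045) = -15363 + 4628452408584/1045394845045 = -16055772552017751/1045394845045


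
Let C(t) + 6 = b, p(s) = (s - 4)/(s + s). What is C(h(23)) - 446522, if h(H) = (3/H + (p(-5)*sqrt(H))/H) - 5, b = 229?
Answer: -446299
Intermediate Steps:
p(s) = (-4 + s)/(2*s) (p(s) = (-4 + s)/((2*s)) = (-4 + s)*(1/(2*s)) = (-4 + s)/(2*s))
h(H) = -5 + 3/H + 9/(10*sqrt(H)) (h(H) = (3/H + (((1/2)*(-4 - 5)/(-5))*sqrt(H))/H) - 5 = (3/H + (((1/2)*(-1/5)*(-9))*sqrt(H))/H) - 5 = (3/H + (9*sqrt(H)/10)/H) - 5 = (3/H + 9/(10*sqrt(H))) - 5 = -5 + 3/H + 9/(10*sqrt(H)))
C(t) = 223 (C(t) = -6 + 229 = 223)
C(h(23)) - 446522 = 223 - 446522 = -446299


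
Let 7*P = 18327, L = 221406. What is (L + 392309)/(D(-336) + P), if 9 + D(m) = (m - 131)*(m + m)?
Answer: 4296005/2215032 ≈ 1.9395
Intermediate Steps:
P = 18327/7 (P = (⅐)*18327 = 18327/7 ≈ 2618.1)
D(m) = -9 + 2*m*(-131 + m) (D(m) = -9 + (m - 131)*(m + m) = -9 + (-131 + m)*(2*m) = -9 + 2*m*(-131 + m))
(L + 392309)/(D(-336) + P) = (221406 + 392309)/((-9 - 262*(-336) + 2*(-336)²) + 18327/7) = 613715/((-9 + 88032 + 2*112896) + 18327/7) = 613715/((-9 + 88032 + 225792) + 18327/7) = 613715/(313815 + 18327/7) = 613715/(2215032/7) = 613715*(7/2215032) = 4296005/2215032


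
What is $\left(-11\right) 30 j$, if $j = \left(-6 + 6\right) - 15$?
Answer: $4950$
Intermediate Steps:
$j = -15$ ($j = 0 - 15 = -15$)
$\left(-11\right) 30 j = \left(-11\right) 30 \left(-15\right) = \left(-330\right) \left(-15\right) = 4950$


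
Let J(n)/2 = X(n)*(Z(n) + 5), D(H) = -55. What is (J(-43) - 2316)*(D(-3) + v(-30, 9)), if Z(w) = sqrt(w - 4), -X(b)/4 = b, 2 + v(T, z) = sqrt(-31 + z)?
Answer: 4*(57 - I*sqrt(22))*(149 - 86*I*sqrt(47)) ≈ 22910.0 - 1.3722e+5*I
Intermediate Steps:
v(T, z) = -2 + sqrt(-31 + z)
X(b) = -4*b
Z(w) = sqrt(-4 + w)
J(n) = -8*n*(5 + sqrt(-4 + n)) (J(n) = 2*((-4*n)*(sqrt(-4 + n) + 5)) = 2*((-4*n)*(5 + sqrt(-4 + n))) = 2*(-4*n*(5 + sqrt(-4 + n))) = -8*n*(5 + sqrt(-4 + n)))
(J(-43) - 2316)*(D(-3) + v(-30, 9)) = (-8*(-43)*(5 + sqrt(-4 - 43)) - 2316)*(-55 + (-2 + sqrt(-31 + 9))) = (-8*(-43)*(5 + sqrt(-47)) - 2316)*(-55 + (-2 + sqrt(-22))) = (-8*(-43)*(5 + I*sqrt(47)) - 2316)*(-55 + (-2 + I*sqrt(22))) = ((1720 + 344*I*sqrt(47)) - 2316)*(-57 + I*sqrt(22)) = (-596 + 344*I*sqrt(47))*(-57 + I*sqrt(22))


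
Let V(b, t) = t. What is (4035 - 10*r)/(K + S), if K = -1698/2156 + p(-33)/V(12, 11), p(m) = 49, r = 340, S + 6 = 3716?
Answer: 684530/4003333 ≈ 0.17099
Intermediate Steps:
S = 3710 (S = -6 + 3716 = 3710)
K = 3953/1078 (K = -1698/2156 + 49/11 = -1698*1/2156 + 49*(1/11) = -849/1078 + 49/11 = 3953/1078 ≈ 3.6670)
(4035 - 10*r)/(K + S) = (4035 - 10*340)/(3953/1078 + 3710) = (4035 - 3400)/(4003333/1078) = 635*(1078/4003333) = 684530/4003333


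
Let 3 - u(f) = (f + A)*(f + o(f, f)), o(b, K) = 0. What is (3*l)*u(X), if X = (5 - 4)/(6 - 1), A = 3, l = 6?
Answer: 1062/25 ≈ 42.480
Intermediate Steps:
X = ⅕ (X = 1/5 = 1*(⅕) = ⅕ ≈ 0.20000)
u(f) = 3 - f*(3 + f) (u(f) = 3 - (f + 3)*(f + 0) = 3 - (3 + f)*f = 3 - f*(3 + f))
(3*l)*u(X) = (3*6)*(3 - (⅕)² - 3*⅕) = 18*(3 - 1*1/25 - ⅗) = 18*(3 - 1/25 - ⅗) = 18*(59/25) = 1062/25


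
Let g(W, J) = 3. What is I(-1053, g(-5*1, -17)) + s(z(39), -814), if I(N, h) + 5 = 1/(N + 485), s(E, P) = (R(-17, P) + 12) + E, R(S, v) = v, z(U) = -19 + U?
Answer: -447017/568 ≈ -787.00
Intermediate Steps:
s(E, P) = 12 + E + P (s(E, P) = (P + 12) + E = (12 + P) + E = 12 + E + P)
I(N, h) = -5 + 1/(485 + N) (I(N, h) = -5 + 1/(N + 485) = -5 + 1/(485 + N))
I(-1053, g(-5*1, -17)) + s(z(39), -814) = (-2424 - 5*(-1053))/(485 - 1053) + (12 + (-19 + 39) - 814) = (-2424 + 5265)/(-568) + (12 + 20 - 814) = -1/568*2841 - 782 = -2841/568 - 782 = -447017/568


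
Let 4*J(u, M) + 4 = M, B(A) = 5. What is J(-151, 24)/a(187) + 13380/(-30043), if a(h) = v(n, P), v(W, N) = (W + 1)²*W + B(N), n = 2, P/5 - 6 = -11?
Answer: -157525/690989 ≈ -0.22797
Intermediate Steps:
P = -25 (P = 30 + 5*(-11) = 30 - 55 = -25)
J(u, M) = -1 + M/4
v(W, N) = 5 + W*(1 + W)² (v(W, N) = (W + 1)²*W + 5 = (1 + W)²*W + 5 = W*(1 + W)² + 5 = 5 + W*(1 + W)²)
a(h) = 23 (a(h) = 5 + 2*(1 + 2)² = 5 + 2*3² = 5 + 2*9 = 5 + 18 = 23)
J(-151, 24)/a(187) + 13380/(-30043) = (-1 + (¼)*24)/23 + 13380/(-30043) = (-1 + 6)*(1/23) + 13380*(-1/30043) = 5*(1/23) - 13380/30043 = 5/23 - 13380/30043 = -157525/690989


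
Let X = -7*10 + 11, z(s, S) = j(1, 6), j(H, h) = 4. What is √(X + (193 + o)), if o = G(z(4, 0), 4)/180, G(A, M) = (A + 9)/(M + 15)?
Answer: √43537835/570 ≈ 11.576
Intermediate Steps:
z(s, S) = 4
G(A, M) = (9 + A)/(15 + M)
o = 13/3420 (o = ((9 + 4)/(15 + 4))/180 = (13/19)*(1/180) = 13/3420 ≈ 0.0038012)
X = -59 (X = -70 + 11 = -59)
√(X + (193 + o)) = √(-59 + (193 + 13/3420)) = √(-59 + 660073/3420) = √(458293/3420) = √43537835/570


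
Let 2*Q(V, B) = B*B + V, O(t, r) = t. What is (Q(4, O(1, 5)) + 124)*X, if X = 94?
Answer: 11891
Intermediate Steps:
Q(V, B) = V/2 + B**2/2 (Q(V, B) = (B*B + V)/2 = (B**2 + V)/2 = (V + B**2)/2 = V/2 + B**2/2)
(Q(4, O(1, 5)) + 124)*X = (((1/2)*4 + (1/2)*1**2) + 124)*94 = ((2 + (1/2)*1) + 124)*94 = ((2 + 1/2) + 124)*94 = (5/2 + 124)*94 = (253/2)*94 = 11891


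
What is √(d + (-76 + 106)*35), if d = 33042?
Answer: 6*√947 ≈ 184.64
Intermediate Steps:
√(d + (-76 + 106)*35) = √(33042 + (-76 + 106)*35) = √(33042 + 30*35) = √(33042 + 1050) = √34092 = 6*√947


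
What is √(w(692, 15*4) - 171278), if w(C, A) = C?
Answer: 81*I*√26 ≈ 413.02*I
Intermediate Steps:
√(w(692, 15*4) - 171278) = √(692 - 171278) = √(-170586) = 81*I*√26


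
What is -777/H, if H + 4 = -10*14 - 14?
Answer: 777/158 ≈ 4.9177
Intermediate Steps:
H = -158 (H = -4 + (-10*14 - 14) = -4 + (-140 - 14) = -4 - 154 = -158)
-777/H = -777/(-158) = -777*(-1/158) = 777/158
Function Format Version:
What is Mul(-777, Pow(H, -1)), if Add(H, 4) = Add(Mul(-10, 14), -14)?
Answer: Rational(777, 158) ≈ 4.9177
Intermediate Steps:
H = -158 (H = Add(-4, Add(Mul(-10, 14), -14)) = Add(-4, Add(-140, -14)) = Add(-4, -154) = -158)
Mul(-777, Pow(H, -1)) = Mul(-777, Pow(-158, -1)) = Mul(-777, Rational(-1, 158)) = Rational(777, 158)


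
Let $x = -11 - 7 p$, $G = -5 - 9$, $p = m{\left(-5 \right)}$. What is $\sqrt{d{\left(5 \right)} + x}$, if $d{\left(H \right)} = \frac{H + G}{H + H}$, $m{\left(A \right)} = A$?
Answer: $\frac{\sqrt{2310}}{10} \approx 4.8062$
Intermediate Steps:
$p = -5$
$G = -14$
$x = 24$ ($x = -11 - -35 = -11 + 35 = 24$)
$d{\left(H \right)} = \frac{-14 + H}{2 H}$ ($d{\left(H \right)} = \frac{H - 14}{H + H} = \frac{-14 + H}{2 H}$)
$\sqrt{d{\left(5 \right)} + x} = \sqrt{\frac{-14 + 5}{2 \cdot 5} + 24} = \sqrt{\frac{1}{2} \cdot \frac{1}{5} \left(-9\right) + 24} = \sqrt{- \frac{9}{10} + 24} = \sqrt{\frac{231}{10}} = \frac{\sqrt{2310}}{10}$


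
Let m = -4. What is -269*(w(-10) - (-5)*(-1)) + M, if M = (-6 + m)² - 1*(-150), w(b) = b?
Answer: 4285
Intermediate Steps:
M = 250 (M = (-6 - 4)² - 1*(-150) = (-10)² + 150 = 100 + 150 = 250)
-269*(w(-10) - (-5)*(-1)) + M = -269*(-10 - (-5)*(-1)) + 250 = -269*(-10 - 1*5) + 250 = -269*(-10 - 5) + 250 = -269*(-15) + 250 = 4035 + 250 = 4285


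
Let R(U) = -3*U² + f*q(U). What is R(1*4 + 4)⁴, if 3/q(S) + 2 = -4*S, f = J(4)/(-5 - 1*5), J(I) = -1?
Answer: 18163536655512867921/13363360000 ≈ 1.3592e+9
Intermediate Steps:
f = ⅒ (f = -1/(-5 - 1*5) = -1/(-5 - 5) = -1/(-10) = -1*(-⅒) = ⅒ ≈ 0.10000)
q(S) = 3/(-2 - 4*S)
R(U) = -3*U² - 3/(10*(2 + 4*U)) (R(U) = -3*U² + (-3/(2 + 4*U))/10 = -3*U² - 3/(10*(2 + 4*U)))
R(1*4 + 4)⁴ = (3*(-1 + 20*(1*4 + 4)²*(-1 - 2*(1*4 + 4)))/(20*(1 + 2*(1*4 + 4))))⁴ = (3*(-1 + 20*(4 + 4)²*(-1 - 2*(4 + 4)))/(20*(1 + 2*(4 + 4))))⁴ = (3*(-1 + 20*8²*(-1 - 2*8))/(20*(1 + 2*8)))⁴ = (3*(-1 + 20*64*(-1 - 16))/(20*(1 + 16)))⁴ = ((3/20)*(-1 + 20*64*(-17))/17)⁴ = ((3/20)*(1/17)*(-1 - 21760))⁴ = ((3/20)*(1/17)*(-21761))⁴ = (-65283/340)⁴ = 18163536655512867921/13363360000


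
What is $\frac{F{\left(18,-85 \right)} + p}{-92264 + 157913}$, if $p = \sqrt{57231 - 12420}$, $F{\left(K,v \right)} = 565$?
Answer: $\frac{565}{65649} + \frac{\sqrt{4979}}{21883} \approx 0.011831$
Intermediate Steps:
$p = 3 \sqrt{4979}$ ($p = \sqrt{44811} = 3 \sqrt{4979} \approx 211.69$)
$\frac{F{\left(18,-85 \right)} + p}{-92264 + 157913} = \frac{565 + 3 \sqrt{4979}}{-92264 + 157913} = \frac{565 + 3 \sqrt{4979}}{65649} = \left(565 + 3 \sqrt{4979}\right) \frac{1}{65649} = \frac{565}{65649} + \frac{\sqrt{4979}}{21883}$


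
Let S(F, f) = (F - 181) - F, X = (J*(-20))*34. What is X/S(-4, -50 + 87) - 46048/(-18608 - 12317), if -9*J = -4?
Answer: 159128192/50376825 ≈ 3.1588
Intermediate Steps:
J = 4/9 (J = -1/9*(-4) = 4/9 ≈ 0.44444)
X = -2720/9 (X = ((4/9)*(-20))*34 = -80/9*34 = -2720/9 ≈ -302.22)
S(F, f) = -181 (S(F, f) = (-181 + F) - F = -181)
X/S(-4, -50 + 87) - 46048/(-18608 - 12317) = -2720/9/(-181) - 46048/(-18608 - 12317) = -2720/9*(-1/181) - 46048/(-30925) = 2720/1629 - 46048*(-1/30925) = 2720/1629 + 46048/30925 = 159128192/50376825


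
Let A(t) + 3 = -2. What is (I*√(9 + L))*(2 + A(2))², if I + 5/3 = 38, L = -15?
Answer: 327*I*√6 ≈ 800.98*I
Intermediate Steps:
I = 109/3 (I = -5/3 + 38 = 109/3 ≈ 36.333)
A(t) = -5 (A(t) = -3 - 2 = -5)
(I*√(9 + L))*(2 + A(2))² = (109*√(9 - 15)/3)*(2 - 5)² = (109*√(-6)/3)*(-3)² = (109*(I*√6)/3)*9 = (109*I*√6/3)*9 = 327*I*√6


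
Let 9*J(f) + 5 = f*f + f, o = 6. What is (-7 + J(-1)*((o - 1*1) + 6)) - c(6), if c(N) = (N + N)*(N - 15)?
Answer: 854/9 ≈ 94.889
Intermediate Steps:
c(N) = 2*N*(-15 + N) (c(N) = (2*N)*(-15 + N) = 2*N*(-15 + N))
J(f) = -5/9 + f/9 + f²/9 (J(f) = -5/9 + (f*f + f)/9 = -5/9 + (f² + f)/9 = -5/9 + (f + f²)/9 = -5/9 + (f/9 + f²/9) = -5/9 + f/9 + f²/9)
(-7 + J(-1)*((o - 1*1) + 6)) - c(6) = (-7 + (-5/9 + (⅑)*(-1) + (⅑)*(-1)²)*((6 - 1*1) + 6)) - 2*6*(-15 + 6) = (-7 + (-5/9 - ⅑ + (⅑)*1)*((6 - 1) + 6)) - 2*6*(-9) = (-7 + (-5/9 - ⅑ + ⅑)*(5 + 6)) - 1*(-108) = (-7 - 5/9*11) + 108 = (-7 - 55/9) + 108 = -118/9 + 108 = 854/9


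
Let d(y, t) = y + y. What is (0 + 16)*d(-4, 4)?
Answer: -128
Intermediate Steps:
d(y, t) = 2*y
(0 + 16)*d(-4, 4) = (0 + 16)*(2*(-4)) = 16*(-8) = -128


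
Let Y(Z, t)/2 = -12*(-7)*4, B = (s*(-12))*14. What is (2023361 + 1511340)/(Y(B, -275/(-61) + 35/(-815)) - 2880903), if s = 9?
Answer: -3534701/2880231 ≈ -1.2272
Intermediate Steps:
B = -1512 (B = (9*(-12))*14 = -108*14 = -1512)
Y(Z, t) = 672 (Y(Z, t) = 2*(-12*(-7)*4) = 2*(84*4) = 2*336 = 672)
(2023361 + 1511340)/(Y(B, -275/(-61) + 35/(-815)) - 2880903) = (2023361 + 1511340)/(672 - 2880903) = 3534701/(-2880231) = 3534701*(-1/2880231) = -3534701/2880231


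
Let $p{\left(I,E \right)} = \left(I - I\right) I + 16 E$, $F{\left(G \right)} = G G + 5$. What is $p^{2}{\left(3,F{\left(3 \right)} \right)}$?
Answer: $50176$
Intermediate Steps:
$F{\left(G \right)} = 5 + G^{2}$ ($F{\left(G \right)} = G^{2} + 5 = 5 + G^{2}$)
$p{\left(I,E \right)} = 16 E$ ($p{\left(I,E \right)} = 0 I + 16 E = 0 + 16 E = 16 E$)
$p^{2}{\left(3,F{\left(3 \right)} \right)} = \left(16 \left(5 + 3^{2}\right)\right)^{2} = \left(16 \left(5 + 9\right)\right)^{2} = \left(16 \cdot 14\right)^{2} = 224^{2} = 50176$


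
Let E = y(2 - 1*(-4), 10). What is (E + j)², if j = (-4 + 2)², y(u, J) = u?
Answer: 100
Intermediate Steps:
E = 6 (E = 2 - 1*(-4) = 2 + 4 = 6)
j = 4 (j = (-2)² = 4)
(E + j)² = (6 + 4)² = 10² = 100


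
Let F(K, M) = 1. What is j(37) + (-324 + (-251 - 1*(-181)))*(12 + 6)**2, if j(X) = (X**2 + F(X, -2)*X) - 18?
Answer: -126268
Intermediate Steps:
j(X) = -18 + X + X**2 (j(X) = (X**2 + 1*X) - 18 = (X**2 + X) - 18 = (X + X**2) - 18 = -18 + X + X**2)
j(37) + (-324 + (-251 - 1*(-181)))*(12 + 6)**2 = (-18 + 37 + 37**2) + (-324 + (-251 - 1*(-181)))*(12 + 6)**2 = (-18 + 37 + 1369) + (-324 + (-251 + 181))*18**2 = 1388 + (-324 - 70)*324 = 1388 - 394*324 = 1388 - 127656 = -126268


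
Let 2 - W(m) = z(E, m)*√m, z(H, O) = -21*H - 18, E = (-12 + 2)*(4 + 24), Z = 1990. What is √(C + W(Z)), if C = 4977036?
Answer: √(4977038 - 5862*√1990) ≈ 2171.5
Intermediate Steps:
E = -280 (E = -10*28 = -280)
z(H, O) = -18 - 21*H
W(m) = 2 - 5862*√m (W(m) = 2 - (-18 - 21*(-280))*√m = 2 - (-18 + 5880)*√m = 2 - 5862*√m)
√(C + W(Z)) = √(4977036 + (2 - 5862*√1990)) = √(4977038 - 5862*√1990)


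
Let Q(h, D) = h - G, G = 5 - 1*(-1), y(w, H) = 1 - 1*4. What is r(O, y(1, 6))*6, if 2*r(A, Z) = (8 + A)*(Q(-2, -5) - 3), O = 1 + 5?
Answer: -462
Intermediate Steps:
y(w, H) = -3 (y(w, H) = 1 - 4 = -3)
O = 6
G = 6 (G = 5 + 1 = 6)
Q(h, D) = -6 + h (Q(h, D) = h - 1*6 = h - 6 = -6 + h)
r(A, Z) = -44 - 11*A/2 (r(A, Z) = ((8 + A)*((-6 - 2) - 3))/2 = ((8 + A)*(-8 - 3))/2 = ((8 + A)*(-11))/2 = (-88 - 11*A)/2 = -44 - 11*A/2)
r(O, y(1, 6))*6 = (-44 - 11/2*6)*6 = (-44 - 33)*6 = -77*6 = -462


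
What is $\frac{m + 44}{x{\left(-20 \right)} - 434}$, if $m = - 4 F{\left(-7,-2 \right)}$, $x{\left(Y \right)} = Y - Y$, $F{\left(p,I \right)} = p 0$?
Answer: $- \frac{22}{217} \approx -0.10138$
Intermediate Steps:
$F{\left(p,I \right)} = 0$
$x{\left(Y \right)} = 0$
$m = 0$ ($m = \left(-4\right) 0 = 0$)
$\frac{m + 44}{x{\left(-20 \right)} - 434} = \frac{0 + 44}{0 - 434} = \frac{44}{-434} = 44 \left(- \frac{1}{434}\right) = - \frac{22}{217}$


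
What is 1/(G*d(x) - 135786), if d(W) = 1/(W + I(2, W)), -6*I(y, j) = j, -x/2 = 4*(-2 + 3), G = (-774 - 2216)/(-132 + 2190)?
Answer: -1372/186298093 ≈ -7.3645e-6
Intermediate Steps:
G = -1495/1029 (G = -2990/2058 = -2990*1/2058 = -1495/1029 ≈ -1.4529)
x = -8 (x = -8*(-2 + 3) = -8 ≈ -8.0000)
I(y, j) = -j/6
d(W) = 6/(5*W) (d(W) = 1/(W - W/6) = 1/(5*W/6) = 6/(5*W))
1/(G*d(x) - 135786) = 1/(-598/(343*(-8)) - 135786) = 1/(-598*(-1)/(343*8) - 135786) = 1/(-1495/1029*(-3/20) - 135786) = 1/(299/1372 - 135786) = 1/(-186298093/1372) = -1372/186298093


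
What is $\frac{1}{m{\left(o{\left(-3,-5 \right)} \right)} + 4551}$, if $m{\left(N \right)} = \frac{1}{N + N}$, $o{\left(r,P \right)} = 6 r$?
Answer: $\frac{36}{163835} \approx 0.00021973$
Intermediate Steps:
$m{\left(N \right)} = \frac{1}{2 N}$
$\frac{1}{m{\left(o{\left(-3,-5 \right)} \right)} + 4551} = \frac{1}{\frac{1}{2 \cdot 6 \left(-3\right)} + 4551} = \frac{1}{\frac{1}{2 \left(-18\right)} + 4551} = \frac{1}{\frac{1}{2} \left(- \frac{1}{18}\right) + 4551} = \frac{1}{- \frac{1}{36} + 4551} = \frac{1}{\frac{163835}{36}} = \frac{36}{163835}$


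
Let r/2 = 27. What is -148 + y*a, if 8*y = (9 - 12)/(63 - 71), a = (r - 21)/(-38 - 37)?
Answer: -236833/1600 ≈ -148.02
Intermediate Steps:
r = 54 (r = 2*27 = 54)
a = -11/25 (a = (54 - 21)/(-38 - 37) = 33/(-75) = 33*(-1/75) = -11/25 ≈ -0.44000)
y = 3/64 (y = ((9 - 12)/(63 - 71))/8 = (-3/(-8))/8 = (-3*(-⅛))/8 = (⅛)*(3/8) = 3/64 ≈ 0.046875)
-148 + y*a = -148 + (3/64)*(-11/25) = -148 - 33/1600 = -236833/1600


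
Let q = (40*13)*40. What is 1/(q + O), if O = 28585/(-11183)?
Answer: 11183/232577815 ≈ 4.8083e-5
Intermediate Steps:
q = 20800 (q = 520*40 = 20800)
O = -28585/11183 (O = 28585*(-1/11183) = -28585/11183 ≈ -2.5561)
1/(q + O) = 1/(20800 - 28585/11183) = 1/(232577815/11183) = 11183/232577815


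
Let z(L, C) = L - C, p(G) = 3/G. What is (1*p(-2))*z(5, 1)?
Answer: -6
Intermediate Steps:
(1*p(-2))*z(5, 1) = (1*(3/(-2)))*(5 - 1*1) = (1*(3*(-1/2)))*(5 - 1) = (1*(-3/2))*4 = -3/2*4 = -6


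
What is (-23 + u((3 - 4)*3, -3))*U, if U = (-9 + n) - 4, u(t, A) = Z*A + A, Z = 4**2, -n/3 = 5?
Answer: 2072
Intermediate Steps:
n = -15 (n = -3*5 = -15)
Z = 16
u(t, A) = 17*A (u(t, A) = 16*A + A = 17*A)
U = -28 (U = (-9 - 15) - 4 = -24 - 4 = -28)
(-23 + u((3 - 4)*3, -3))*U = (-23 + 17*(-3))*(-28) = (-23 - 51)*(-28) = -74*(-28) = 2072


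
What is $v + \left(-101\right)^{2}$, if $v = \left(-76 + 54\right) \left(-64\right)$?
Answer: $11609$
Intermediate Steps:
$v = 1408$ ($v = \left(-22\right) \left(-64\right) = 1408$)
$v + \left(-101\right)^{2} = 1408 + \left(-101\right)^{2} = 1408 + 10201 = 11609$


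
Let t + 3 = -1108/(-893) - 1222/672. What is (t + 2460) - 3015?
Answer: -167600119/300048 ≈ -558.58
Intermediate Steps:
t = -1073479/300048 (t = -3 + (-1108/(-893) - 1222/672) = -3 + (-1108*(-1/893) - 1222*1/672) = -3 + (1108/893 - 611/336) = -3 - 173335/300048 = -1073479/300048 ≈ -3.5777)
(t + 2460) - 3015 = (-1073479/300048 + 2460) - 3015 = 737044601/300048 - 3015 = -167600119/300048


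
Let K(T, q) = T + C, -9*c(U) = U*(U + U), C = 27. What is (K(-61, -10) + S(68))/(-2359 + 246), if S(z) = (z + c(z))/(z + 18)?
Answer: 17476/817731 ≈ 0.021371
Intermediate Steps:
c(U) = -2*U²/9 (c(U) = -U*(U + U)/9 = -U*2*U/9 = -2*U²/9)
K(T, q) = 27 + T (K(T, q) = T + 27 = 27 + T)
S(z) = (z - 2*z²/9)/(18 + z) (S(z) = (z - 2*z²/9)/(z + 18) = (z - 2*z²/9)/(18 + z))
(K(-61, -10) + S(68))/(-2359 + 246) = ((27 - 61) + (⅑)*68*(9 - 2*68)/(18 + 68))/(-2359 + 246) = (-34 + (⅑)*68*(9 - 136)/86)/(-2113) = (-34 + (⅑)*68*(1/86)*(-127))*(-1/2113) = (-34 - 4318/387)*(-1/2113) = -17476/387*(-1/2113) = 17476/817731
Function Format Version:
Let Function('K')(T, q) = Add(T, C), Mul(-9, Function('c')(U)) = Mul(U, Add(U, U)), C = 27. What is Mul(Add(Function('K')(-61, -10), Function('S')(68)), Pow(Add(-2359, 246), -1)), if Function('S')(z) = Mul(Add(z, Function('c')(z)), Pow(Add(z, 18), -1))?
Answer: Rational(17476, 817731) ≈ 0.021371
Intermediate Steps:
Function('c')(U) = Mul(Rational(-2, 9), Pow(U, 2)) (Function('c')(U) = Mul(Rational(-1, 9), Mul(U, Add(U, U))) = Mul(Rational(-1, 9), Mul(U, Mul(2, U))) = Mul(Rational(-1, 9), Mul(2, Pow(U, 2))) = Mul(Rational(-2, 9), Pow(U, 2)))
Function('K')(T, q) = Add(27, T) (Function('K')(T, q) = Add(T, 27) = Add(27, T))
Function('S')(z) = Mul(Pow(Add(18, z), -1), Add(z, Mul(Rational(-2, 9), Pow(z, 2)))) (Function('S')(z) = Mul(Add(z, Mul(Rational(-2, 9), Pow(z, 2))), Pow(Add(z, 18), -1)) = Mul(Add(z, Mul(Rational(-2, 9), Pow(z, 2))), Pow(Add(18, z), -1)) = Mul(Pow(Add(18, z), -1), Add(z, Mul(Rational(-2, 9), Pow(z, 2)))))
Mul(Add(Function('K')(-61, -10), Function('S')(68)), Pow(Add(-2359, 246), -1)) = Mul(Add(Add(27, -61), Mul(Rational(1, 9), 68, Pow(Add(18, 68), -1), Add(9, Mul(-2, 68)))), Pow(Add(-2359, 246), -1)) = Mul(Add(-34, Mul(Rational(1, 9), 68, Pow(86, -1), Add(9, -136))), Pow(-2113, -1)) = Mul(Add(-34, Mul(Rational(1, 9), 68, Rational(1, 86), -127)), Rational(-1, 2113)) = Mul(Add(-34, Rational(-4318, 387)), Rational(-1, 2113)) = Mul(Rational(-17476, 387), Rational(-1, 2113)) = Rational(17476, 817731)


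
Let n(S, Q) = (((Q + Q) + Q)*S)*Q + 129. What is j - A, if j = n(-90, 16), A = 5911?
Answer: -74902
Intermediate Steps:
n(S, Q) = 129 + 3*S*Q**2 (n(S, Q) = ((2*Q + Q)*S)*Q + 129 = ((3*Q)*S)*Q + 129 = (3*Q*S)*Q + 129 = 3*S*Q**2 + 129 = 129 + 3*S*Q**2)
j = -68991 (j = 129 + 3*(-90)*16**2 = 129 + 3*(-90)*256 = 129 - 69120 = -68991)
j - A = -68991 - 1*5911 = -68991 - 5911 = -74902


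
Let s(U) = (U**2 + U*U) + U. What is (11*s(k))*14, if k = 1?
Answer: 462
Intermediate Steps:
s(U) = U + 2*U**2 (s(U) = (U**2 + U**2) + U = 2*U**2 + U = U + 2*U**2)
(11*s(k))*14 = (11*(1*(1 + 2*1)))*14 = (11*(1*(1 + 2)))*14 = (11*(1*3))*14 = (11*3)*14 = 33*14 = 462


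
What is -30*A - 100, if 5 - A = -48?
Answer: -1690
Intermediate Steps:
A = 53 (A = 5 - 1*(-48) = 5 + 48 = 53)
-30*A - 100 = -30*53 - 100 = -1590 - 100 = -1690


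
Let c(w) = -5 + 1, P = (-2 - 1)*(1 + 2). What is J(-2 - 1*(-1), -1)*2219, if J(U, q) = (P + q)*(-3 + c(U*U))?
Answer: 155330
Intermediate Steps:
P = -9 (P = -3*3 = -9)
c(w) = -4
J(U, q) = 63 - 7*q (J(U, q) = (-9 + q)*(-3 - 4) = (-9 + q)*(-7) = 63 - 7*q)
J(-2 - 1*(-1), -1)*2219 = (63 - 7*(-1))*2219 = (63 + 7)*2219 = 70*2219 = 155330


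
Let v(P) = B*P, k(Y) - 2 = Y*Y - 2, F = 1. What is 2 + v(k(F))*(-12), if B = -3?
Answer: 38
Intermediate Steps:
k(Y) = Y² (k(Y) = 2 + (Y*Y - 2) = 2 + (Y² - 2) = 2 + (-2 + Y²) = Y²)
v(P) = -3*P
2 + v(k(F))*(-12) = 2 - 3*1²*(-12) = 2 - 3*1*(-12) = 2 - 3*(-12) = 2 + 36 = 38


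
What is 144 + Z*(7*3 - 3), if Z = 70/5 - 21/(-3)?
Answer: 522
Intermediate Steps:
Z = 21 (Z = 70*(⅕) - 21*(-⅓) = 14 + 7 = 21)
144 + Z*(7*3 - 3) = 144 + 21*(7*3 - 3) = 144 + 21*(21 - 3) = 144 + 21*18 = 144 + 378 = 522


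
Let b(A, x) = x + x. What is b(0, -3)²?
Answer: 36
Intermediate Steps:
b(A, x) = 2*x
b(0, -3)² = (2*(-3))² = (-6)² = 36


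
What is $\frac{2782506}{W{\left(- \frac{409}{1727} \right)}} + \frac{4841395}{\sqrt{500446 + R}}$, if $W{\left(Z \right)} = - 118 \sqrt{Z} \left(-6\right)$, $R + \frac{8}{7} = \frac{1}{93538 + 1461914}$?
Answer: $\frac{5809674 \sqrt{1648022122244783215}}{1089785135507} - \frac{463751 i \sqrt{706343}}{48262} \approx 6843.7 - 8075.8 i$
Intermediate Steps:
$R = - \frac{12443609}{10888164}$ ($R = - \frac{8}{7} + \frac{1}{93538 + 1461914} = - \frac{8}{7} + \frac{1}{1555452} = - \frac{12443609}{10888164} \approx -1.1429$)
$W{\left(Z \right)} = 708 \sqrt{Z}$
$\frac{2782506}{W{\left(- \frac{409}{1727} \right)}} + \frac{4841395}{\sqrt{500446 + R}} = \frac{2782506}{708 \sqrt{- \frac{409}{1727}}} + \frac{4841395}{\sqrt{500446 - \frac{12443609}{10888164}}} = \frac{2782506}{708 \sqrt{\left(-409\right) \frac{1}{1727}}} + \frac{4841395}{\sqrt{\frac{5448925677535}{10888164}}} = \frac{2782506}{708 \sqrt{- \frac{409}{1727}}} + \frac{4841395}{\frac{1}{1814694} \sqrt{1648022122244783215}} = \frac{2782506}{708 \frac{i \sqrt{706343}}{1727}} + 4841395 \frac{6 \sqrt{1648022122244783215}}{5448925677535} = \frac{2782506}{\frac{708}{1727} i \sqrt{706343}} + \frac{5809674 \sqrt{1648022122244783215}}{1089785135507} = 2782506 \left(- \frac{i \sqrt{706343}}{289572}\right) + \frac{5809674 \sqrt{1648022122244783215}}{1089785135507} = - \frac{463751 i \sqrt{706343}}{48262} + \frac{5809674 \sqrt{1648022122244783215}}{1089785135507} = \frac{5809674 \sqrt{1648022122244783215}}{1089785135507} - \frac{463751 i \sqrt{706343}}{48262}$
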